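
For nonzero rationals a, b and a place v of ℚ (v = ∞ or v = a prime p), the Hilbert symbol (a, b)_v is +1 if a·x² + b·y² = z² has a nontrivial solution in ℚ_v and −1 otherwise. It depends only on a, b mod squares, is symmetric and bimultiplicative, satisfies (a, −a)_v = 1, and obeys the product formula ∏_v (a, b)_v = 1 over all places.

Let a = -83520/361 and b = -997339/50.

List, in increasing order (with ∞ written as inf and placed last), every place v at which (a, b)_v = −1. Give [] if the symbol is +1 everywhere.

Mod squares: a ≡ -145, b ≡ -6902. Check v ∈ {∞, 2, 3, 5, 7, 17, 19, 29}.
v=3: a=3^2·(≡2), b=3^0·(≡1) mod 3; (2|3)=-1, (1|3)=+1; (−1)^{2·0·1}·(-1)^0·(+1)^2 = +1.
v=29: a=29^1·(≡6), b=29^1·(≡25) mod 29; (6|29)=+1, (25|29)=+1; (−1)^{1·1·14}·(+1)^1·(+1)^1 = +1.
v=5: a=5^1·(≡1), b=5^-2·(≡3) mod 5; (1|5)=+1, (3|5)=-1; (−1)^{1·-2·2}·(+1)^-2·(-1)^1 = -1.
v=∞: -145 < 0 and -6902 < 0  ⇒  (a,b)_∞ = -1.
v=19: a=19^-2·(≡4), b=19^0·(≡15) mod 19; (4|19)=+1, (15|19)=-1; (−1)^{-2·0·9}·(+1)^0·(-1)^-2 = +1.
v=2: v_2(a)=6, v_2(b)=-1; units ≡ 7, 5 (mod 8); ε·ε+αω+βω = 1·0+6·1+-1·0 ≡ 0  ⇒  (a,b)_2 = +1.
v=17: a=17^0·(≡13), b=17^3·(≡16) mod 17; (13|17)=+1, (16|17)=+1; (−1)^{0·3·8}·(+1)^3·(+1)^0 = +1.
v=7: a=7^0·(≡1), b=7^1·(≡1) mod 7; (1|7)=+1, (1|7)=+1; (−1)^{0·1·3}·(+1)^1·(+1)^0 = +1.
|Ram(-145, -6902)| = 2, even; anisotropic at {5, ∞}.

[5, inf]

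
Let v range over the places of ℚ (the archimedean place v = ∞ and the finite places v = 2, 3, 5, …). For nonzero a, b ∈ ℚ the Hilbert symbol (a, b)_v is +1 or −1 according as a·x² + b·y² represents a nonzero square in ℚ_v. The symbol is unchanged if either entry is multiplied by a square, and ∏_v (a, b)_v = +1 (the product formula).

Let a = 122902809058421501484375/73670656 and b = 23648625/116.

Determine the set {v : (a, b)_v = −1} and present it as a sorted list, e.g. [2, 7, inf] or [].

(a, b) ≡ (1138830, 62205) mod (ℚ^×)²; places V = {2, 3, 5, 7, 11, 13, 17, 23, 29, ∞}.
(a,b)_13: α=2, u≡1; β=1, v≡4 (mod 13); (1|13)=+1, (4|13)=+1; sign (−1)^0·+1^1·+1^2 = +1.
(a,b)_11: α=3, u≡1; β=1, v≡4 (mod 11); (1|11)=+1, (4|11)=+1; sign (−1)^1·+1^1·+1^3 = -1.
(a,b)_17: α=-1, u≡6; β=0, v≡8 (mod 17); (6|17)=-1, (8|17)=+1; sign (−1)^0·-1^0·+1^-1 = +1.
(a,b)_2: α=-13, β=-2; u≡7, v≡5 (mod 8); ε(u)ε(v)=1·0, αω(v)=-13·1, βω(u)=-2·0; sum ≡ 1  ⇒  -1.
(a,b)_29: α=1, u≡13; β=-1, v≡6 (mod 29); (13|29)=+1, (6|29)=+1; sign (−1)^0·+1^-1·+1^1 = +1.
(a,b)_23: α=-2, u≡16; β=0, v≡2 (mod 23); (16|23)=+1, (2|23)=+1; sign (−1)^0·+1^0·+1^-2 = +1.
(a,b)_5: α=7, u≡4; β=3, v≡4 (mod 5); (4|5)=+1, (4|5)=+1; sign (−1)^0·+1^3·+1^7 = +1.
(a,b)_7: α=5, u≡3; β=2, v≡6 (mod 7); (3|7)=-1, (6|7)=-1; sign (−1)^0·-1^2·-1^5 = -1.
(a,b)_3: α=15, u≡2; β=3, v≡2 (mod 3); (2|3)=-1, (2|3)=-1; sign (−1)^1·-1^3·-1^15 = -1.
(a,b)_∞: sgn(1138830)=+, sgn(62205)=+, so +1.
|Ram(1138830, 62205)| = 4, even; anisotropic at {2, 3, 7, 11}.

[2, 3, 7, 11]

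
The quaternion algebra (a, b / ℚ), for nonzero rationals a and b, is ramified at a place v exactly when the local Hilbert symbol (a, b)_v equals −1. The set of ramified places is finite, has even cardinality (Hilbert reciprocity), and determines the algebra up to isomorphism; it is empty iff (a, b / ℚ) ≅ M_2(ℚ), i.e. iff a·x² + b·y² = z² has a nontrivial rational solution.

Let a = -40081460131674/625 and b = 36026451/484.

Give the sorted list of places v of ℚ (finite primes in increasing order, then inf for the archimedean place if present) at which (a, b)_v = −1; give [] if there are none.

(a, b) ≡ (-874, 19) mod (ℚ^×)²; places V = {2, 3, 5, 11, 13, 17, 19, 23, ∞}.
(a,b)_19: α=3, u≡7; β=1, v≡9 (mod 19); (7|19)=+1, (9|19)=+1; sign (−1)^1·+1^1·+1^3 = -1.
(a,b)_23: α=1, u≡9; β=0, v≡10 (mod 23); (9|23)=+1, (10|23)=-1; sign (−1)^0·+1^0·-1^1 = -1.
(a,b)_2: α=1, β=-2; u≡3, v≡3 (mod 8); ε(u)ε(v)=1·1, αω(v)=1·1, βω(u)=-2·1; sum ≡ 0  ⇒  +1.
(a,b)_5: α=-4, u≡1; β=0, v≡4 (mod 5); (1|5)=+1, (4|5)=+1; sign (−1)^0·+1^0·+1^-4 = +1.
(a,b)_11: α=0, u≡8; β=-2, v≡8 (mod 11); (8|11)=-1, (8|11)=-1; sign (−1)^0·-1^-2·-1^0 = +1.
(a,b)_17: α=4, u≡5; β=2, v≡4 (mod 17); (5|17)=-1, (4|17)=+1; sign (−1)^0·-1^2·+1^4 = +1.
(a,b)_13: α=2, u≡1; β=0, v≡2 (mod 13); (1|13)=+1, (2|13)=-1; sign (−1)^0·+1^0·-1^2 = +1.
(a,b)_3: α=2, u≡2; β=8, v≡1 (mod 3); (2|3)=-1, (1|3)=+1; sign (−1)^0·-1^8·+1^2 = +1.
(a,b)_∞: sgn(-874)=−, sgn(19)=+, so +1.
(-874, 19 / ℚ) ramifies at {19, 23}: a division algebra.

[19, 23]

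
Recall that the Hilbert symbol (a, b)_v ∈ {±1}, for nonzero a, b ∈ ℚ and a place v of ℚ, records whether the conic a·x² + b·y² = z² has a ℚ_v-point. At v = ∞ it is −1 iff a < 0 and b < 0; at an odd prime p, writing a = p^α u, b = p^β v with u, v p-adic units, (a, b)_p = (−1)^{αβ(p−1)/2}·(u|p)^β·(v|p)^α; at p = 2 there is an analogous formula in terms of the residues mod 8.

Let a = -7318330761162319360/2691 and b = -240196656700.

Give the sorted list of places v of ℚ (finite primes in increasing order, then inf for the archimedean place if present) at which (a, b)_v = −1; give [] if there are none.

[5, 13, 17, inf]

Mod squares: a ≡ -74364290, b ≡ -23023. Check v ∈ {∞, 2, 3, 5, 7, 11, 13, 17, 19, 23, 37}.
v=3: a=3^-2·(≡1), b=3^0·(≡2) mod 3; (1|3)=+1, (2|3)=-1; (−1)^{-2·0·1}·(+1)^0·(-1)^-2 = +1.
v=11: a=11^3·(≡1), b=11^1·(≡7) mod 11; (1|11)=+1, (7|11)=-1; (−1)^{3·1·5}·(+1)^1·(-1)^3 = +1.
v=2: v_2(a)=9, v_2(b)=2; units ≡ 7, 1 (mod 8); ε·ε+αω+βω = 1·0+9·0+2·0 ≡ 0  ⇒  (a,b)_2 = +1.
v=17: a=17^3·(≡9), b=17^2·(≡6) mod 17; (9|17)=+1, (6|17)=-1; (−1)^{3·2·8}·(+1)^2·(-1)^3 = -1.
v=37: a=37^2·(≡3), b=37^0·(≡21) mod 37; (3|37)=+1, (21|37)=+1; (−1)^{2·0·18}·(+1)^0·(+1)^2 = +1.
v=13: a=13^-1·(≡7), b=13^1·(≡9) mod 13; (7|13)=-1, (9|13)=+1; (−1)^{-1·1·6}·(-1)^1·(+1)^-1 = -1.
v=23: a=23^-1·(≡16), b=23^1·(≡19) mod 23; (16|23)=+1, (19|23)=-1; (−1)^{-1·1·11}·(+1)^1·(-1)^-1 = +1.
v=7: a=7^5·(≡3), b=7^1·(≡2) mod 7; (3|7)=-1, (2|7)=+1; (−1)^{5·1·3}·(-1)^1·(+1)^5 = +1.
v=5: a=5^1·(≡3), b=5^2·(≡2) mod 5; (3|5)=-1, (2|5)=-1; (−1)^{1·2·2}·(-1)^2·(-1)^1 = -1.
v=19: a=19^1·(≡14), b=19^2·(≡5) mod 19; (14|19)=-1, (5|19)=+1; (−1)^{1·2·9}·(-1)^2·(+1)^1 = +1.
v=∞: -74364290 < 0 and -23023 < 0  ⇒  (a,b)_∞ = -1.
(-74364290, -23023 / ℚ) ramifies at {5, 13, 17, ∞}: a division algebra.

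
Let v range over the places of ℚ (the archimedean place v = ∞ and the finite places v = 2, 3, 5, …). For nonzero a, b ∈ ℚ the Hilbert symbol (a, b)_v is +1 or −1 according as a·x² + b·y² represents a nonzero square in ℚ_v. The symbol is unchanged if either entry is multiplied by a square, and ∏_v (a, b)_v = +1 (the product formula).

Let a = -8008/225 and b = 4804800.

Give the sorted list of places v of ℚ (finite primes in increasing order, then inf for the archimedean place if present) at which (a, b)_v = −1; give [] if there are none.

(a, b) ≡ (-2002, 3003) mod (ℚ^×)²; places V = {2, 3, 5, 7, 11, 13, ∞}.
(a,b)_13: α=1, u≡2; β=1, v≡10 (mod 13); (2|13)=-1, (10|13)=+1; sign (−1)^0·-1^1·+1^1 = -1.
(a,b)_3: α=-2, u≡2; β=1, v≡2 (mod 3); (2|3)=-1, (2|3)=-1; sign (−1)^0·-1^1·-1^-2 = -1.
(a,b)_7: α=1, u≡4; β=1, v≡1 (mod 7); (4|7)=+1, (1|7)=+1; sign (−1)^1·+1^1·+1^1 = -1.
(a,b)_2: α=3, β=6; u≡7, v≡3 (mod 8); ε(u)ε(v)=1·1, αω(v)=3·1, βω(u)=6·0; sum ≡ 0  ⇒  +1.
(a,b)_∞: sgn(-2002)=−, sgn(3003)=+, so +1.
(a,b)_5: α=-2, u≡3; β=2, v≡2 (mod 5); (3|5)=-1, (2|5)=-1; sign (−1)^0·-1^2·-1^-2 = +1.
(a,b)_11: α=1, u≡4; β=1, v≡1 (mod 11); (4|11)=+1, (1|11)=+1; sign (−1)^1·+1^1·+1^1 = -1.
Ram(-2002, 3003) = {3, 7, 11, 13}; no ℚ_3-point on the conic.

[3, 7, 11, 13]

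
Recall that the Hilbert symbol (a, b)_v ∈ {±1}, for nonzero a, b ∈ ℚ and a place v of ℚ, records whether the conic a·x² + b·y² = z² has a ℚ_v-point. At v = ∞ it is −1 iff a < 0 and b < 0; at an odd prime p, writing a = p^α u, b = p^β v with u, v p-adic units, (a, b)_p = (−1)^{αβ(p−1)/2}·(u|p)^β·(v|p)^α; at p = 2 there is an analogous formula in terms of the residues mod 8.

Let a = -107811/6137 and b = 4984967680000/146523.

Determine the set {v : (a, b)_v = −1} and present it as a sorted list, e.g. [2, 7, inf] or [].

Mod squares: a ≡ -187, b ≡ 399. Check v ∈ {∞, 2, 3, 5, 7, 11, 13, 17, 19}.
v=11: a=11^3·(≡4), b=11^4·(≡1) mod 11; (4|11)=+1, (1|11)=+1; (−1)^{3·4·5}·(+1)^4·(+1)^3 = +1.
v=5: a=5^0·(≡2), b=5^4·(≡1) mod 5; (2|5)=-1, (1|5)=+1; (−1)^{0·4·2}·(-1)^4·(+1)^0 = +1.
v=13: a=13^0·(≡11), b=13^-2·(≡1) mod 13; (11|13)=-1, (1|13)=+1; (−1)^{0·-2·6}·(-1)^-2·(+1)^0 = +1.
v=17: a=17^-1·(≡5), b=17^-2·(≡16) mod 17; (5|17)=-1, (16|17)=+1; (−1)^{-1·-2·8}·(-1)^-2·(+1)^-1 = +1.
v=3: a=3^4·(≡2), b=3^-1·(≡1) mod 3; (2|3)=-1, (1|3)=+1; (−1)^{4·-1·1}·(-1)^-1·(+1)^4 = -1.
v=∞: -187 < 0 and 399 > 0  ⇒  (a,b)_∞ = +1.
v=7: a=7^0·(≡2), b=7^1·(≡2) mod 7; (2|7)=+1, (2|7)=+1; (−1)^{0·1·3}·(+1)^1·(+1)^0 = +1.
v=19: a=19^-2·(≡12), b=19^1·(≡12) mod 19; (12|19)=-1, (12|19)=-1; (−1)^{-2·1·9}·(-1)^1·(-1)^-2 = -1.
v=2: v_2(a)=0, v_2(b)=12; units ≡ 5, 7 (mod 8); ε·ε+αω+βω = 0·1+0·0+12·1 ≡ 0  ⇒  (a,b)_2 = +1.
(-187, 399 / ℚ) ramifies at {3, 19}: a division algebra.

[3, 19]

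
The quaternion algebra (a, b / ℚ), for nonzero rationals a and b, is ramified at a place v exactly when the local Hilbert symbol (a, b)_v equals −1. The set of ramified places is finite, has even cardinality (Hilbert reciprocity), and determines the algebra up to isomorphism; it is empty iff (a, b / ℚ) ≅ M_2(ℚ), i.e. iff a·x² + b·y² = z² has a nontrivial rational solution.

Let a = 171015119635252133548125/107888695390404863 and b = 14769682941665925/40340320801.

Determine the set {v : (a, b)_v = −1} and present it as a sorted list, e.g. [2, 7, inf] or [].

(a, b) ≡ (12259, 37) mod (ℚ^×)²; places V = {2, 3, 5, 7, 11, 13, 17, 19, 23, 31, 37, 41, ∞}.
(a,b)_19: α=-2, u≡4; β=-2, v≡10 (mod 19); (4|19)=+1, (10|19)=-1; sign (−1)^0·+1^-2·-1^-2 = +1.
(a,b)_37: α=2, u≡26; β=1, v≡34 (mod 37); (26|37)=+1, (34|37)=+1; sign (−1)^0·+1^1·+1^2 = +1.
(a,b)_2: α=0, β=0; u≡3, v≡5 (mod 8); ε(u)ε(v)=1·0, αω(v)=0·1, βω(u)=0·1; sum ≡ 0  ⇒  +1.
(a,b)_31: α=-6, u≡16; β=-4, v≡13 (mod 31); (16|31)=+1, (13|31)=-1; sign (−1)^0·+1^-4·-1^-6 = +1.
(a,b)_17: α=2, u≡16; β=2, v≡7 (mod 17); (16|17)=+1, (7|17)=-1; sign (−1)^0·+1^2·-1^2 = +1.
(a,b)_13: α=1, u≡6; β=2, v≡11 (mod 13); (6|13)=-1, (11|13)=-1; sign (−1)^0·-1^2·-1^1 = -1.
(a,b)_3: α=8, u≡1; β=4, v≡1 (mod 3); (1|3)=+1, (1|3)=+1; sign (−1)^0·+1^4·+1^8 = +1.
(a,b)_5: α=4, u≡4; β=2, v≡2 (mod 5); (4|5)=+1, (2|5)=-1; sign (−1)^0·+1^2·-1^4 = +1.
(a,b)_∞: sgn(12259)=+, sgn(37)=+, so +1.
(a,b)_41: α=3, u≡19; β=2, v≡25 (mod 41); (19|41)=-1, (25|41)=+1; sign (−1)^0·-1^2·+1^3 = +1.
(a,b)_11: α=-4, u≡4; β=-2, v≡9 (mod 11); (4|11)=+1, (9|11)=+1; sign (−1)^0·+1^-2·+1^-4 = +1.
(a,b)_23: α=-1, u≡16; β=0, v≡10 (mod 23); (16|23)=+1, (10|23)=-1; sign (−1)^0·+1^0·-1^-1 = -1.
(a,b)_7: α=6, u≡1; β=4, v≡2 (mod 7); (1|7)=+1, (2|7)=+1; sign (−1)^0·+1^4·+1^6 = +1.
Ram(12259, 37) = {13, 23}; no ℚ_13-point on the conic.

[13, 23]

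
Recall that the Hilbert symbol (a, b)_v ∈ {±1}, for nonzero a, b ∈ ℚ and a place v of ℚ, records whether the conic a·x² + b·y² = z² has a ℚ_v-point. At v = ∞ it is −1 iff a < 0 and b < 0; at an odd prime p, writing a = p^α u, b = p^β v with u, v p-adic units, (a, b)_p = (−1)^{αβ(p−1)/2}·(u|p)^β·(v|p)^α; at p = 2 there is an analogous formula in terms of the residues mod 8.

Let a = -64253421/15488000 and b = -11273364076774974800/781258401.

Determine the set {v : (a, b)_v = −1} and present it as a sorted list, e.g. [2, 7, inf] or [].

[2, 5, 17, 19, 23, inf]

(a, b) ≡ (-37145, -437) mod (ℚ^×)²; places V = {2, 3, 5, 7, 11, 17, 19, 23, 31, 47, ∞}.
(a,b)_47: α=0, u≡36; β=2, v≡23 (mod 47); (36|47)=+1, (23|47)=-1; sign (−1)^0·+1^2·-1^0 = +1.
(a,b)_11: α=-2, u≡8; β=-6, v≡1 (mod 11); (8|11)=-1, (1|11)=+1; sign (−1)^0·-1^-6·+1^-2 = +1.
(a,b)_5: α=-3, u≡1; β=2, v≡3 (mod 5); (1|5)=+1, (3|5)=-1; sign (−1)^0·+1^2·-1^-3 = -1.
(a,b)_2: α=-10, β=4; u≡7, v≡3 (mod 8); ε(u)ε(v)=1·1, αω(v)=-10·1, βω(u)=4·0; sum ≡ 1  ⇒  -1.
(a,b)_3: α=2, u≡1; β=-2, v≡1 (mod 3); (1|3)=+1, (1|3)=+1; sign (−1)^0·+1^-2·+1^2 = +1.
(a,b)_31: α=2, u≡29; β=0, v≡20 (mod 31); (29|31)=-1, (20|31)=+1; sign (−1)^0·-1^0·+1^2 = +1.
(a,b)_∞: sgn(-37145)=−, sgn(-437)=−, so -1.
(a,b)_19: α=1, u≡3; β=3, v≡10 (mod 19); (3|19)=-1, (10|19)=-1; sign (−1)^1·-1^3·-1^1 = -1.
(a,b)_7: α=0, u≡2; β=-2, v≡2 (mod 7); (2|7)=+1, (2|7)=+1; sign (−1)^0·+1^-2·+1^0 = +1.
(a,b)_17: α=1, u≡1; β=2, v≡5 (mod 17); (1|17)=+1, (5|17)=-1; sign (−1)^0·+1^2·-1^1 = -1.
(a,b)_23: α=1, u≡13; β=5, v≡1 (mod 23); (13|23)=+1, (1|23)=+1; sign (−1)^1·+1^5·+1^1 = -1.
|Ram(-37145, -437)| = 6, even; anisotropic at {2, 5, 17, 19, 23, ∞}.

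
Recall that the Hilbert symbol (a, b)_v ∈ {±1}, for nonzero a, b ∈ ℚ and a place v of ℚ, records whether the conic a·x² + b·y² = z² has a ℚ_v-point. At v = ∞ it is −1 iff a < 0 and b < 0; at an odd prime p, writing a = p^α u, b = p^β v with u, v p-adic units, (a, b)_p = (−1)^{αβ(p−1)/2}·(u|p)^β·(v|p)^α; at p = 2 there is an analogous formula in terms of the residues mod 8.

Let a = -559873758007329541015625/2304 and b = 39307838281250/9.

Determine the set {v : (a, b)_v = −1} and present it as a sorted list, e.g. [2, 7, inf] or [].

Mod squares: a ≡ -6545, b ≡ 7106. Check v ∈ {∞, 2, 3, 5, 7, 11, 17, 19}.
v=11: a=11^3·(≡2), b=11^1·(≡2) mod 11; (2|11)=-1, (2|11)=-1; (−1)^{3·1·5}·(-1)^1·(-1)^3 = -1.
v=19: a=19^2·(≡12), b=19^1·(≡3) mod 19; (12|19)=-1, (3|19)=-1; (−1)^{2·1·9}·(-1)^1·(-1)^2 = -1.
v=3: a=3^-2·(≡1), b=3^-2·(≡2) mod 3; (1|3)=+1, (2|3)=-1; (−1)^{-2·-2·1}·(+1)^-2·(-1)^-2 = +1.
v=∞: -6545 < 0 and 7106 > 0  ⇒  (a,b)_∞ = +1.
v=5: a=5^11·(≡4), b=5^8·(≡4) mod 5; (4|5)=+1, (4|5)=+1; (−1)^{11·8·2}·(+1)^8·(+1)^11 = +1.
v=7: a=7^5·(≡3), b=7^2·(≡4) mod 7; (3|7)=-1, (4|7)=+1; (−1)^{5·2·3}·(-1)^2·(+1)^5 = +1.
v=17: a=17^5·(≡5), b=17^3·(≡6) mod 17; (5|17)=-1, (6|17)=-1; (−1)^{5·3·8}·(-1)^3·(-1)^5 = +1.
v=2: v_2(a)=-8, v_2(b)=1; units ≡ 7, 1 (mod 8); ε·ε+αω+βω = 1·0+-8·0+1·0 ≡ 0  ⇒  (a,b)_2 = +1.
|Ram(-6545, 7106)| = 2, even; anisotropic at {11, 19}.

[11, 19]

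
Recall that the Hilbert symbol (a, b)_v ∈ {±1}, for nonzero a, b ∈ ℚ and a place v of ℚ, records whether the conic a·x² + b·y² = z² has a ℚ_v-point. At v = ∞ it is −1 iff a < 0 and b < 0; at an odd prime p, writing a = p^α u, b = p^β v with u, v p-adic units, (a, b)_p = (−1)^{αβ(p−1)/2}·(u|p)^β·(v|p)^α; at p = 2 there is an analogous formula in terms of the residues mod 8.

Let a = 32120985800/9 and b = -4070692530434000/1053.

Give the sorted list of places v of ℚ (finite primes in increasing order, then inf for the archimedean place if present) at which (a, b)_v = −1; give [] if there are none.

Mod squares: a ≡ 2, b ≡ -823745. Check v ∈ {∞, 2, 3, 5, 13, 19, 23, 29}.
v=29: a=29^2·(≡18), b=29^3·(≡17) mod 29; (18|29)=-1, (17|29)=-1; (−1)^{2·3·14}·(-1)^3·(-1)^2 = -1.
v=2: v_2(a)=3, v_2(b)=4; units ≡ 1, 7 (mod 8); ε·ε+αω+βω = 0·1+3·0+4·0 ≡ 0  ⇒  (a,b)_2 = +1.
v=13: a=13^0·(≡8), b=13^-1·(≡12) mod 13; (8|13)=-1, (12|13)=+1; (−1)^{0·-1·6}·(-1)^-1·(+1)^0 = -1.
v=23: a=23^2·(≡12), b=23^3·(≡14) mod 23; (12|23)=+1, (14|23)=-1; (−1)^{2·3·11}·(+1)^3·(-1)^2 = +1.
v=∞: 2 > 0 and -823745 < 0  ⇒  (a,b)_∞ = +1.
v=5: a=5^2·(≡3), b=5^3·(≡1) mod 5; (3|5)=-1, (1|5)=+1; (−1)^{2·3·2}·(-1)^3·(+1)^2 = -1.
v=19: a=19^2·(≡15), b=19^3·(≡14) mod 19; (15|19)=-1, (14|19)=-1; (−1)^{2·3·9}·(-1)^3·(-1)^2 = -1.
v=3: a=3^-2·(≡2), b=3^-4·(≡1) mod 3; (2|3)=-1, (1|3)=+1; (−1)^{-2·-4·1}·(-1)^-4·(+1)^-2 = +1.
|Ram(2, -823745)| = 4, even; anisotropic at {5, 13, 19, 29}.

[5, 13, 19, 29]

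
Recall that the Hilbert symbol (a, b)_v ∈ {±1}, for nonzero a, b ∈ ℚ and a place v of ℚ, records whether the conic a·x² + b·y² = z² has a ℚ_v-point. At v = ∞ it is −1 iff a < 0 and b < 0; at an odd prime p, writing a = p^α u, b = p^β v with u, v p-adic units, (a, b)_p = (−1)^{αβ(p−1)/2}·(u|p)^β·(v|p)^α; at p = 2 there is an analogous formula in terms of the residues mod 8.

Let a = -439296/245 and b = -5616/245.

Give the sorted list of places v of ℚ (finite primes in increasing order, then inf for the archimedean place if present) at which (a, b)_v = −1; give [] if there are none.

[13, inf]

Mod squares: a ≡ -2145, b ≡ -195. Check v ∈ {∞, 2, 3, 5, 7, 11, 13}.
v=∞: -2145 < 0 and -195 < 0  ⇒  (a,b)_∞ = -1.
v=2: v_2(a)=10, v_2(b)=4; units ≡ 7, 5 (mod 8); ε·ε+αω+βω = 1·0+10·1+4·0 ≡ 0  ⇒  (a,b)_2 = +1.
v=5: a=5^-1·(≡1), b=5^-1·(≡1) mod 5; (1|5)=+1, (1|5)=+1; (−1)^{-1·-1·2}·(+1)^-1·(+1)^-1 = +1.
v=13: a=13^1·(≡9), b=13^1·(≡8) mod 13; (9|13)=+1, (8|13)=-1; (−1)^{1·1·6}·(+1)^1·(-1)^1 = -1.
v=7: a=7^-2·(≡2), b=7^-2·(≡1) mod 7; (2|7)=+1, (1|7)=+1; (−1)^{-2·-2·3}·(+1)^-2·(+1)^-2 = +1.
v=3: a=3^1·(≡2), b=3^3·(≡1) mod 3; (2|3)=-1, (1|3)=+1; (−1)^{1·3·1}·(-1)^3·(+1)^1 = +1.
v=11: a=11^1·(≡9), b=11^0·(≡9) mod 11; (9|11)=+1, (9|11)=+1; (−1)^{1·0·5}·(+1)^0·(+1)^1 = +1.
Ram(-2145, -195) = {13, ∞}; no ℚ_13-point on the conic.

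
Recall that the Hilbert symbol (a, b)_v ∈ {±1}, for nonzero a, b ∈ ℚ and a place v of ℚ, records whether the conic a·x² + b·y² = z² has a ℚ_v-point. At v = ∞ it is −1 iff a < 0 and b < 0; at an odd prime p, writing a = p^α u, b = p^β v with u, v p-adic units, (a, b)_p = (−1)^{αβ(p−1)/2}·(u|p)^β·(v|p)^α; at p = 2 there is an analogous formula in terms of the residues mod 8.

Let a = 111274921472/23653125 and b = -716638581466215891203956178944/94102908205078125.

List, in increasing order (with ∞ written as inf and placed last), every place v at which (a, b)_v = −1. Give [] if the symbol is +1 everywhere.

(a, b) ≡ (24310, -559130) mod (ℚ^×)²; places V = {2, 3, 5, 7, 11, 13, 17, 23, 29, ∞}.
(a,b)_7: α=0, u≡6; β=2, v≡1 (mod 7); (6|7)=-1, (1|7)=+1; sign (−1)^0·-1^2·+1^0 = +1.
(a,b)_3: α=-2, u≡1; β=-4, v≡1 (mod 3); (1|3)=+1, (1|3)=+1; sign (−1)^0·+1^-4·+1^-2 = +1.
(a,b)_17: α=1, u≡8; β=3, v≡5 (mod 17); (8|17)=+1, (5|17)=-1; sign (−1)^0·+1^3·-1^1 = -1.
(a,b)_∞: sgn(24310)=+, sgn(-559130)=−, so +1.
(a,b)_2: α=9, β=15; u≡3, v≡3 (mod 8); ε(u)ε(v)=1·1, αω(v)=9·1, βω(u)=15·1; sum ≡ 1  ⇒  -1.
(a,b)_23: α=2, u≡10; β=5, v≡8 (mod 23); (10|23)=-1, (8|23)=+1; sign (−1)^0·-1^5·+1^2 = -1.
(a,b)_29: α=-2, u≡2; β=-6, v≡18 (mod 29); (2|29)=-1, (18|29)=-1; sign (−1)^0·-1^-6·-1^-2 = +1.
(a,b)_11: α=1, u≡2; β=3, v≡1 (mod 11); (2|11)=-1, (1|11)=+1; sign (−1)^1·-1^3·+1^1 = +1.
(a,b)_13: α=3, u≡2; β=9, v≡7 (mod 13); (2|13)=-1, (7|13)=-1; sign (−1)^0·-1^9·-1^3 = +1.
(a,b)_5: α=-5, u≡3; β=-9, v≡1 (mod 5); (3|5)=-1, (1|5)=+1; sign (−1)^0·-1^-9·+1^-5 = -1.
|Ram(24310, -559130)| = 4, even; anisotropic at {2, 5, 17, 23}.

[2, 5, 17, 23]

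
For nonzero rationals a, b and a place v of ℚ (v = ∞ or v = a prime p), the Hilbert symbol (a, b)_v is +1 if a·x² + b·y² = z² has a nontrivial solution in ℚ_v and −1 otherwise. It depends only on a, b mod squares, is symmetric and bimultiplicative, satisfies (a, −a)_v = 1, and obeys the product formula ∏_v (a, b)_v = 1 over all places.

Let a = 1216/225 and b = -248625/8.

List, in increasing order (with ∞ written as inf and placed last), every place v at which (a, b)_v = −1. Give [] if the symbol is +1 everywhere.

(a, b) ≡ (19, -2210) mod (ℚ^×)²; places V = {2, 3, 5, 13, 17, 19, ∞}.
(a,b)_5: α=-2, u≡4; β=3, v≡2 (mod 5); (4|5)=+1, (2|5)=-1; sign (−1)^0·+1^3·-1^-2 = +1.
(a,b)_3: α=-2, u≡1; β=2, v≡1 (mod 3); (1|3)=+1, (1|3)=+1; sign (−1)^0·+1^2·+1^-2 = +1.
(a,b)_2: α=6, β=-3; u≡3, v≡7 (mod 8); ε(u)ε(v)=1·1, αω(v)=6·0, βω(u)=-3·1; sum ≡ 0  ⇒  +1.
(a,b)_∞: sgn(19)=+, sgn(-2210)=−, so +1.
(a,b)_13: α=0, u≡5; β=1, v≡3 (mod 13); (5|13)=-1, (3|13)=+1; sign (−1)^0·-1^1·+1^0 = -1.
(a,b)_17: α=0, u≡15; β=1, v≡10 (mod 17); (15|17)=+1, (10|17)=-1; sign (−1)^0·+1^1·-1^0 = +1.
(a,b)_19: α=1, u≡4; β=0, v≡13 (mod 19); (4|19)=+1, (13|19)=-1; sign (−1)^0·+1^0·-1^1 = -1.
Ram(19, -2210) = {13, 19}; no ℚ_13-point on the conic.

[13, 19]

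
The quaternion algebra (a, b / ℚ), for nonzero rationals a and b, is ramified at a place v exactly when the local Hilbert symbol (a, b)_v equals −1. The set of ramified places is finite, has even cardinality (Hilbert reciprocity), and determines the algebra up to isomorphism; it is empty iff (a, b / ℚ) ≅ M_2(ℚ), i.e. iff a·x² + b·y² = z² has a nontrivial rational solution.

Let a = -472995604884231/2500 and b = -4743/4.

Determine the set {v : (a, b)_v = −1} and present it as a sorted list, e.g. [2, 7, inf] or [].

[13, inf]

(a, b) ≡ (-2431, -527) mod (ℚ^×)²; places V = {2, 3, 5, 11, 13, 17, 31, ∞}.
(a,b)_13: α=1, u≡6; β=0, v≡7 (mod 13); (6|13)=-1, (7|13)=-1; sign (−1)^0·-1^0·-1^1 = -1.
(a,b)_11: α=1, u≡7; β=0, v≡5 (mod 11); (7|11)=-1, (5|11)=+1; sign (−1)^0·-1^0·+1^1 = +1.
(a,b)_31: α=4, u≡20; β=1, v≡16 (mod 31); (20|31)=+1, (16|31)=+1; sign (−1)^0·+1^1·+1^4 = +1.
(a,b)_2: α=-2, β=-2; u≡1, v≡1 (mod 8); ε(u)ε(v)=0·0, αω(v)=-2·0, βω(u)=-2·0; sum ≡ 0  ⇒  +1.
(a,b)_17: α=3, u≡12; β=1, v≡11 (mod 17); (12|17)=-1, (11|17)=-1; sign (−1)^0·-1^1·-1^3 = +1.
(a,b)_∞: sgn(-2431)=−, sgn(-527)=−, so -1.
(a,b)_3: α=6, u≡2; β=2, v≡1 (mod 3); (2|3)=-1, (1|3)=+1; sign (−1)^0·-1^2·+1^6 = +1.
(a,b)_5: α=-4, u≡1; β=0, v≡3 (mod 5); (1|5)=+1, (3|5)=-1; sign (−1)^0·+1^0·-1^-4 = +1.
(-2431, -527 / ℚ) ramifies at {13, ∞}: a division algebra.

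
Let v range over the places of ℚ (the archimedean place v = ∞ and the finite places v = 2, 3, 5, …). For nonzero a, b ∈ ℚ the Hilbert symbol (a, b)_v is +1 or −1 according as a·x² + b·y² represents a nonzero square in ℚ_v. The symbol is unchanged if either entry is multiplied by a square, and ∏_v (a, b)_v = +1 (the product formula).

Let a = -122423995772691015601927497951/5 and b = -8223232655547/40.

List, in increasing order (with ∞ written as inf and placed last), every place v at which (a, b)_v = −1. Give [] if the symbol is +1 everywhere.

(a, b) ≡ (-443555, -976430) mod (ℚ^×)²; places V = {2, 3, 5, 7, 13, 19, 23, 29, 37, ∞}.
(a,b)_2: α=0, β=-3; u≡5, v≡1 (mod 8); ε(u)ε(v)=0·0, αω(v)=0·0, βω(u)=-3·1; sum ≡ 1  ⇒  -1.
(a,b)_7: α=5, u≡5; β=3, v≡3 (mod 7); (5|7)=-1, (3|7)=-1; sign (−1)^1·-1^3·-1^5 = -1.
(a,b)_19: α=5, u≡4; β=2, v≡12 (mod 19); (4|19)=+1, (12|19)=-1; sign (−1)^0·+1^2·-1^5 = -1.
(a,b)_5: α=-1, u≡4; β=-1, v≡1 (mod 5); (4|5)=+1, (1|5)=+1; sign (−1)^0·+1^-1·+1^-1 = +1.
(a,b)_13: α=2, u≡2; β=1, v≡3 (mod 13); (2|13)=-1, (3|13)=+1; sign (−1)^0·-1^1·+1^2 = -1.
(a,b)_∞: sgn(-443555)=−, sgn(-976430)=−, so -1.
(a,b)_3: α=4, u≡1; β=2, v≡1 (mod 3); (1|3)=+1, (1|3)=+1; sign (−1)^0·+1^2·+1^4 = +1.
(a,b)_29: α=3, u≡12; β=1, v≡4 (mod 29); (12|29)=-1, (4|29)=+1; sign (−1)^0·-1^1·+1^3 = -1.
(a,b)_23: α=5, u≡3; β=2, v≡1 (mod 23); (3|23)=+1, (1|23)=+1; sign (−1)^0·+1^2·+1^5 = +1.
(a,b)_37: α=2, u≡36; β=1, v≡33 (mod 37); (36|37)=+1, (33|37)=+1; sign (−1)^0·+1^1·+1^2 = +1.
|Ram(-443555, -976430)| = 6, even; anisotropic at {2, 7, 13, 19, 29, ∞}.

[2, 7, 13, 19, 29, inf]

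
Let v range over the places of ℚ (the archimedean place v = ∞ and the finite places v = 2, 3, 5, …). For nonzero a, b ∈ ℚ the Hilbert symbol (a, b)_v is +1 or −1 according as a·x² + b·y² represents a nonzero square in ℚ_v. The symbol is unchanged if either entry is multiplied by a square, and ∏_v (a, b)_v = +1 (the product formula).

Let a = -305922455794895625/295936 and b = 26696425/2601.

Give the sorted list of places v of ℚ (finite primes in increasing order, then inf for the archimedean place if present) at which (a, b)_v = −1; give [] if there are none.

[37, 41]

(a, b) ≡ (-2337, 21793) mod (ℚ^×)²; places V = {2, 3, 5, 7, 17, 19, 31, 37, 41, ∞}.
(a,b)_41: α=1, u≡4; β=0, v≡3 (mod 41); (4|41)=+1, (3|41)=-1; sign (−1)^0·+1^0·-1^1 = -1.
(a,b)_∞: sgn(-2337)=−, sgn(21793)=+, so +1.
(a,b)_3: α=3, u≡1; β=-2, v≡1 (mod 3); (1|3)=+1, (1|3)=+1; sign (−1)^0·+1^-2·+1^3 = +1.
(a,b)_31: α=2, u≡16; β=1, v≡12 (mod 31); (16|31)=+1, (12|31)=-1; sign (−1)^0·+1^1·-1^2 = +1.
(a,b)_5: α=4, u≡2; β=2, v≡2 (mod 5); (2|5)=-1, (2|5)=-1; sign (−1)^0·-1^2·-1^4 = +1.
(a,b)_7: α=2, u≡4; β=2, v≡2 (mod 7); (4|7)=+1, (2|7)=+1; sign (−1)^0·+1^2·+1^2 = +1.
(a,b)_17: α=-2, u≡9; β=-2, v≡15 (mod 17); (9|17)=+1, (15|17)=+1; sign (−1)^0·+1^-2·+1^-2 = +1.
(a,b)_19: α=3, u≡15; β=1, v≡16 (mod 19); (15|19)=-1, (16|19)=+1; sign (−1)^1·-1^1·+1^3 = +1.
(a,b)_2: α=-10, β=0; u≡7, v≡1 (mod 8); ε(u)ε(v)=1·0, αω(v)=-10·0, βω(u)=0·0; sum ≡ 0  ⇒  +1.
(a,b)_37: α=2, u≡24; β=1, v≡9 (mod 37); (24|37)=-1, (9|37)=+1; sign (−1)^0·-1^1·+1^2 = -1.
(-2337, 21793 / ℚ) ramifies at {37, 41}: a division algebra.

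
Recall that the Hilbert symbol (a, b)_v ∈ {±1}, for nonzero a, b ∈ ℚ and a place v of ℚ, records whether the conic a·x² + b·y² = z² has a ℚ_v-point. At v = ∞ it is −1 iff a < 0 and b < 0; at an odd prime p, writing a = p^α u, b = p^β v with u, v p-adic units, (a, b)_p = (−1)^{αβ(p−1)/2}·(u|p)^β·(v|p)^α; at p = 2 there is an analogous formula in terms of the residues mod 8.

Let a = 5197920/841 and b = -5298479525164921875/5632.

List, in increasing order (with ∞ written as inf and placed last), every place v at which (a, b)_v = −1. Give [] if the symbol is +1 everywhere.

[5, 11, 13, 17]

Mod squares: a ≡ 6630, b ≡ -4290. Check v ∈ {∞, 2, 3, 5, 7, 11, 13, 17, 29}.
v=∞: 6630 > 0 and -4290 < 0  ⇒  (a,b)_∞ = +1.
v=17: a=17^1·(≡4), b=17^4·(≡3) mod 17; (4|17)=+1, (3|17)=-1; (−1)^{1·4·8}·(+1)^4·(-1)^1 = -1.
v=2: v_2(a)=5, v_2(b)=-9; units ≡ 3, 7 (mod 8); ε·ε+αω+βω = 1·1+5·0+-9·1 ≡ 0  ⇒  (a,b)_2 = +1.
v=3: a=3^1·(≡2), b=3^7·(≡1) mod 3; (2|3)=-1, (1|3)=+1; (−1)^{1·7·1}·(-1)^7·(+1)^1 = +1.
v=11: a=11^0·(≡7), b=11^-1·(≡2) mod 11; (7|11)=-1, (2|11)=-1; (−1)^{0·-1·5}·(-1)^-1·(-1)^0 = -1.
v=5: a=5^1·(≡4), b=5^7·(≡2) mod 5; (4|5)=+1, (2|5)=-1; (−1)^{1·7·2}·(+1)^7·(-1)^1 = -1.
v=29: a=29^-2·(≡18), b=29^0·(≡12) mod 29; (18|29)=-1, (12|29)=-1; (−1)^{-2·0·14}·(-1)^0·(-1)^-2 = +1.
v=7: a=7^2·(≡2), b=7^0·(≡1) mod 7; (2|7)=+1, (1|7)=+1; (−1)^{2·0·3}·(+1)^0·(+1)^2 = +1.
v=13: a=13^1·(≡10), b=13^5·(≡6) mod 13; (10|13)=+1, (6|13)=-1; (−1)^{1·5·6}·(+1)^5·(-1)^1 = -1.
Ram(6630, -4290) = {5, 11, 13, 17}; no ℚ_5-point on the conic.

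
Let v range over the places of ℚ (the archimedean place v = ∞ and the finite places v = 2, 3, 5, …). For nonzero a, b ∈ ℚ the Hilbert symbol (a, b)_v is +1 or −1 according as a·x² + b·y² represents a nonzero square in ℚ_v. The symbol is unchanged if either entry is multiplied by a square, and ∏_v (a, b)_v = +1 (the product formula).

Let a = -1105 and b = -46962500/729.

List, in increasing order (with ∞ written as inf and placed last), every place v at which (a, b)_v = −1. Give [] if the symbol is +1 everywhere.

(a, b) ≡ (-1105, -65) mod (ℚ^×)²; places V = {2, 3, 5, 13, 17, ∞}.
(a,b)_3: α=0, u≡2; β=-6, v≡1 (mod 3); (2|3)=-1, (1|3)=+1; sign (−1)^0·-1^-6·+1^0 = +1.
(a,b)_13: α=1, u≡6; β=1, v≡5 (mod 13); (6|13)=-1, (5|13)=-1; sign (−1)^0·-1^1·-1^1 = +1.
(a,b)_∞: sgn(-1105)=−, sgn(-65)=−, so -1.
(a,b)_2: α=0, β=2; u≡7, v≡7 (mod 8); ε(u)ε(v)=1·1, αω(v)=0·0, βω(u)=2·0; sum ≡ 1  ⇒  -1.
(a,b)_5: α=1, u≡4; β=5, v≡3 (mod 5); (4|5)=+1, (3|5)=-1; sign (−1)^0·+1^5·-1^1 = -1.
(a,b)_17: α=1, u≡3; β=2, v≡7 (mod 17); (3|17)=-1, (7|17)=-1; sign (−1)^0·-1^2·-1^1 = -1.
Ram(-1105, -65) = {2, 5, 17, ∞}; no ℚ_2-point on the conic.

[2, 5, 17, inf]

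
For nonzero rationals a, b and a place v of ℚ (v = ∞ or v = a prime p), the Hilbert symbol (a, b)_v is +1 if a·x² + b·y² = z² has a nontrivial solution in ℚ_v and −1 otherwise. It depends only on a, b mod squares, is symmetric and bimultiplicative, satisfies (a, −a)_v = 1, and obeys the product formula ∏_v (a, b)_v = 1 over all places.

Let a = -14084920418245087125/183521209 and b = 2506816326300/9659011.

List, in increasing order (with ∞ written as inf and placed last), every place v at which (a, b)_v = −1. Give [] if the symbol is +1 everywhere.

[3, 5, 11, 17]

(a, b) ≡ (-165, 12597) mod (ℚ^×)²; places V = {2, 3, 5, 11, 13, 17, 19, 23, 31, 43, ∞}.
(a,b)_17: α=2, u≡14; β=1, v≡11 (mod 17); (14|17)=-1, (11|17)=-1; sign (−1)^0·-1^1·-1^2 = -1.
(a,b)_31: α=-2, u≡17; β=-2, v≡26 (mod 31); (17|31)=-1, (26|31)=-1; sign (−1)^0·-1^-2·-1^-2 = +1.
(a,b)_3: α=1, u≡2; β=1, v≡2 (mod 3); (2|3)=-1, (2|3)=-1; sign (−1)^1·-1^1·-1^1 = -1.
(a,b)_19: α=-2, u≡6; β=-1, v≡16 (mod 19); (6|19)=+1, (16|19)=+1; sign (−1)^0·+1^-1·+1^-2 = +1.
(a,b)_43: α=4, u≡3; β=2, v≡4 (mod 43); (3|43)=-1, (4|43)=+1; sign (−1)^0·-1^2·+1^4 = +1.
(a,b)_11: α=3, u≡6; β=2, v≡10 (mod 11); (6|11)=-1, (10|11)=-1; sign (−1)^0·-1^2·-1^3 = -1.
(a,b)_2: α=0, β=2; u≡3, v≡5 (mod 8); ε(u)ε(v)=1·0, αω(v)=0·1, βω(u)=2·1; sum ≡ 0  ⇒  +1.
(a,b)_5: α=3, u≡2; β=2, v≡2 (mod 5); (2|5)=-1, (2|5)=-1; sign (−1)^0·-1^2·-1^3 = -1.
(a,b)_13: α=4, u≡10; β=3, v≡2 (mod 13); (10|13)=+1, (2|13)=-1; sign (−1)^0·+1^3·-1^4 = +1.
(a,b)_23: α=-2, u≡15; β=-2, v≡8 (mod 23); (15|23)=-1, (8|23)=+1; sign (−1)^0·-1^-2·+1^-2 = +1.
(a,b)_∞: sgn(-165)=−, sgn(12597)=+, so +1.
(-165, 12597 / ℚ) ramifies at {3, 5, 11, 17}: a division algebra.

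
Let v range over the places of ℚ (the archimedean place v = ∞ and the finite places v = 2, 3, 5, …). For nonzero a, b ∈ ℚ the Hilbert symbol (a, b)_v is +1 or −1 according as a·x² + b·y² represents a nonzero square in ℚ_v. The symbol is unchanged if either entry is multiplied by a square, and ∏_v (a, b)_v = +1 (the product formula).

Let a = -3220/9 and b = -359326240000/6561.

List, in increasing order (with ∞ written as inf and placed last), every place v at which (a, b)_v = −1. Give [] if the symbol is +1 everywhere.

[2, 7, 23, inf]

(a, b) ≡ (-805, -2245789) mod (ℚ^×)²; places V = {2, 3, 5, 7, 13, 23, 29, 37, ∞}.
(a,b)_∞: sgn(-805)=−, sgn(-2245789)=−, so -1.
(a,b)_37: α=0, u≡4; β=1, v≡20 (mod 37); (4|37)=+1, (20|37)=-1; sign (−1)^0·+1^1·-1^0 = +1.
(a,b)_2: α=2, β=8; u≡3, v≡3 (mod 8); ε(u)ε(v)=1·1, αω(v)=2·1, βω(u)=8·1; sum ≡ 1  ⇒  -1.
(a,b)_29: α=0, u≡16; β=1, v≡18 (mod 29); (16|29)=+1, (18|29)=-1; sign (−1)^0·+1^1·-1^0 = +1.
(a,b)_23: α=1, u≡10; β=1, v≡7 (mod 23); (10|23)=-1, (7|23)=-1; sign (−1)^1·-1^1·-1^1 = -1.
(a,b)_3: α=-2, u≡2; β=-8, v≡2 (mod 3); (2|3)=-1, (2|3)=-1; sign (−1)^0·-1^-8·-1^-2 = +1.
(a,b)_5: α=1, u≡4; β=4, v≡1 (mod 5); (4|5)=+1, (1|5)=+1; sign (−1)^0·+1^4·+1^1 = +1.
(a,b)_7: α=1, u≡1; β=1, v≡2 (mod 7); (1|7)=+1, (2|7)=+1; sign (−1)^1·+1^1·+1^1 = -1.
(a,b)_13: α=0, u≡12; β=1, v≡4 (mod 13); (12|13)=+1, (4|13)=+1; sign (−1)^0·+1^1·+1^0 = +1.
|Ram(-805, -2245789)| = 4, even; anisotropic at {2, 7, 23, ∞}.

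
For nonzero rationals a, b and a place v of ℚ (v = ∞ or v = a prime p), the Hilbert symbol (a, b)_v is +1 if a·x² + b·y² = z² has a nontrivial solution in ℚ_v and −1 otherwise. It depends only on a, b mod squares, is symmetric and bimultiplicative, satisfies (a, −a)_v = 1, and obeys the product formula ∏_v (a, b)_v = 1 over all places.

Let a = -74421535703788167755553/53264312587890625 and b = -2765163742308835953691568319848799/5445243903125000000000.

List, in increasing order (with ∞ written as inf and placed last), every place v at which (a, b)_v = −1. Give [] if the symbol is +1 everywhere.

[17, 37, 41, inf]

(a, b) ≡ (-17, -9102) mod (ℚ^×)²; places V = {2, 3, 5, 7, 11, 13, 17, 19, 23, 37, 41, ∞}.
(a,b)_23: α=-2, u≡6; β=0, v≡18 (mod 23); (6|23)=+1, (18|23)=+1; sign (−1)^0·+1^0·+1^-2 = +1.
(a,b)_37: α=4, u≡6; β=5, v≡18 (mod 37); (6|37)=-1, (18|37)=-1; sign (−1)^0·-1^5·-1^4 = -1.
(a,b)_13: α=-4, u≡9; β=-6, v≡2 (mod 13); (9|13)=+1, (2|13)=-1; sign (−1)^0·+1^-6·-1^-4 = +1.
(a,b)_19: α=-2, u≡2; β=-2, v≡2 (mod 19); (2|19)=-1, (2|19)=-1; sign (−1)^0·-1^-2·-1^-2 = +1.
(a,b)_5: α=-10, u≡3; β=-14, v≡2 (mod 5); (3|5)=-1, (2|5)=-1; sign (−1)^0·-1^-14·-1^-10 = +1.
(a,b)_11: α=2, u≡3; β=4, v≡6 (mod 11); (3|11)=+1, (6|11)=-1; sign (−1)^0·+1^4·-1^2 = +1.
(a,b)_∞: sgn(-17)=−, sgn(-9102)=−, so -1.
(a,b)_2: α=0, β=-9; u≡7, v≡1 (mod 8); ε(u)ε(v)=1·0, αω(v)=0·0, βω(u)=-9·0; sum ≡ 0  ⇒  +1.
(a,b)_41: α=2, u≡7; β=3, v≡13 (mod 41); (7|41)=-1, (13|41)=-1; sign (−1)^0·-1^3·-1^2 = -1.
(a,b)_7: α=4, u≡1; β=6, v≡6 (mod 7); (1|7)=+1, (6|7)=-1; sign (−1)^0·+1^6·-1^4 = +1.
(a,b)_17: α=1, u≡2; β=2, v≡11 (mod 17); (2|17)=+1, (11|17)=-1; sign (−1)^0·+1^2·-1^1 = -1.
(a,b)_3: α=14, u≡1; β=19, v≡2 (mod 3); (1|3)=+1, (2|3)=-1; sign (−1)^0·+1^19·-1^14 = +1.
(-17, -9102 / ℚ) ramifies at {17, 37, 41, ∞}: a division algebra.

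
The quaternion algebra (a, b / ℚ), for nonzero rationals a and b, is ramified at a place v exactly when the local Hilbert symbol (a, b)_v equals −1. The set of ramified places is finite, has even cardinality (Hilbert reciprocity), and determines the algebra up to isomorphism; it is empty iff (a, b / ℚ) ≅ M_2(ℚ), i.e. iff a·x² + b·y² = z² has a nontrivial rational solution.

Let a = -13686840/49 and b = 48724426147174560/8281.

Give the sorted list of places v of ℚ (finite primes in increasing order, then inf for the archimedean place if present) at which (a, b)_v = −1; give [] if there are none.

(a, b) ≡ (-380190, 10) mod (ℚ^×)²; places V = {2, 3, 5, 7, 13, 17, 19, 23, 29, ∞}.
(a,b)_23: α=1, u≡15; β=2, v≡14 (mod 23); (15|23)=-1, (14|23)=-1; sign (−1)^0·-1^2·-1^1 = -1.
(a,b)_∞: sgn(-380190)=−, sgn(10)=+, so +1.
(a,b)_13: α=0, u≡8; β=-2, v≡12 (mod 13); (8|13)=-1, (12|13)=+1; sign (−1)^0·-1^-2·+1^0 = +1.
(a,b)_5: α=1, u≡3; β=1, v≡2 (mod 5); (3|5)=-1, (2|5)=-1; sign (−1)^0·-1^1·-1^1 = +1.
(a,b)_3: α=3, u≡2; β=8, v≡1 (mod 3); (2|3)=-1, (1|3)=+1; sign (−1)^0·-1^8·+1^3 = +1.
(a,b)_19: α=1, u≡4; β=2, v≡10 (mod 19); (4|19)=+1, (10|19)=-1; sign (−1)^0·+1^2·-1^1 = -1.
(a,b)_2: α=3, β=5; u≡1, v≡5 (mod 8); ε(u)ε(v)=0·0, αω(v)=3·1, βω(u)=5·0; sum ≡ 1  ⇒  -1.
(a,b)_29: α=1, u≡8; β=2, v≡10 (mod 29); (8|29)=-1, (10|29)=-1; sign (−1)^0·-1^2·-1^1 = -1.
(a,b)_17: α=0, u≡2; β=2, v≡14 (mod 17); (2|17)=+1, (14|17)=-1; sign (−1)^0·+1^2·-1^0 = +1.
(a,b)_7: α=-2, u≡1; β=-2, v≡6 (mod 7); (1|7)=+1, (6|7)=-1; sign (−1)^0·+1^-2·-1^-2 = +1.
(-380190, 10 / ℚ) ramifies at {2, 19, 23, 29}: a division algebra.

[2, 19, 23, 29]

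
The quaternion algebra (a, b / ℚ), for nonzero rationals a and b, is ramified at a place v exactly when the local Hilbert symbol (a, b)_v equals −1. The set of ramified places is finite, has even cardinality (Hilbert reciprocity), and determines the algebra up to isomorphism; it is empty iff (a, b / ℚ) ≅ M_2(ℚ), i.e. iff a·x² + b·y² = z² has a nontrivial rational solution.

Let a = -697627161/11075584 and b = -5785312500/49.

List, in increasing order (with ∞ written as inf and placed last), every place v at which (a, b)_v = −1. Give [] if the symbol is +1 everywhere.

[2, 17, 19, inf]

(a, b) ≡ (-209, -85) mod (ℚ^×)²; places V = {2, 3, 5, 7, 11, 13, 17, 19, 29, ∞}.
(a,b)_3: α=4, u≡1; β=2, v≡2 (mod 3); (1|3)=+1, (2|3)=-1; sign (−1)^0·+1^2·-1^4 = +1.
(a,b)_19: α=1, u≡8; β=0, v≡18 (mod 19); (8|19)=-1, (18|19)=-1; sign (−1)^0·-1^0·-1^1 = -1.
(a,b)_13: α=-2, u≡1; β=0, v≡2 (mod 13); (1|13)=+1, (2|13)=-1; sign (−1)^0·+1^0·-1^-2 = +1.
(a,b)_7: α=2, u≡2; β=-2, v≡5 (mod 7); (2|7)=+1, (5|7)=-1; sign (−1)^0·+1^-2·-1^2 = +1.
(a,b)_5: α=0, u≡1; β=7, v≡2 (mod 5); (1|5)=+1, (2|5)=-1; sign (−1)^0·+1^7·-1^0 = +1.
(a,b)_29: α=2, u≡7; β=0, v≡8 (mod 29); (7|29)=+1, (8|29)=-1; sign (−1)^0·+1^0·-1^2 = +1.
(a,b)_2: α=-16, β=2; u≡7, v≡3 (mod 8); ε(u)ε(v)=1·1, αω(v)=-16·1, βω(u)=2·0; sum ≡ 1  ⇒  -1.
(a,b)_17: α=0, u≡14; β=1, v≡3 (mod 17); (14|17)=-1, (3|17)=-1; sign (−1)^0·-1^1·-1^0 = -1.
(a,b)_∞: sgn(-209)=−, sgn(-85)=−, so -1.
(a,b)_11: α=1, u≡1; β=2, v≡9 (mod 11); (1|11)=+1, (9|11)=+1; sign (−1)^0·+1^2·+1^1 = +1.
Ram(-209, -85) = {2, 17, 19, ∞}; no ℚ_2-point on the conic.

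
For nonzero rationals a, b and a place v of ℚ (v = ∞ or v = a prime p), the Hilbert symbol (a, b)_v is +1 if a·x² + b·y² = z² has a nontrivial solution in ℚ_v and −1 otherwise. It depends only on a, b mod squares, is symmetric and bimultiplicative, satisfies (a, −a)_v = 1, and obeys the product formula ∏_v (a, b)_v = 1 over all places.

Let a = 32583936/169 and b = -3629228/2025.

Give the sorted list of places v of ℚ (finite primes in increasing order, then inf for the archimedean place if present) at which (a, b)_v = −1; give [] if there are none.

Mod squares: a ≡ 127281, b ≡ -323. Check v ∈ {∞, 2, 3, 5, 7, 11, 13, 17, 19, 29, 53}.
v=53: a=53^0·(≡49), b=53^2·(≡3) mod 53; (49|53)=+1, (3|53)=-1; (−1)^{0·2·26}·(+1)^2·(-1)^0 = +1.
v=11: a=11^1·(≡2), b=11^0·(≡2) mod 11; (2|11)=-1, (2|11)=-1; (−1)^{1·0·5}·(-1)^0·(-1)^1 = -1.
v=3: a=3^1·(≡1), b=3^-4·(≡1) mod 3; (1|3)=+1, (1|3)=+1; (−1)^{1·-4·1}·(+1)^-4·(+1)^1 = +1.
v=5: a=5^0·(≡4), b=5^-2·(≡2) mod 5; (4|5)=+1, (2|5)=-1; (−1)^{0·-2·2}·(+1)^-2·(-1)^0 = +1.
v=19: a=19^1·(≡17), b=19^1·(≡3) mod 19; (17|19)=+1, (3|19)=-1; (−1)^{1·1·9}·(+1)^1·(-1)^1 = +1.
v=29: a=29^1·(≡10), b=29^0·(≡22) mod 29; (10|29)=-1, (22|29)=+1; (−1)^{1·0·14}·(-1)^0·(+1)^1 = +1.
v=13: a=13^-2·(≡8), b=13^0·(≡6) mod 13; (8|13)=-1, (6|13)=-1; (−1)^{-2·0·6}·(-1)^0·(-1)^-2 = +1.
v=∞: 127281 > 0 and -323 < 0  ⇒  (a,b)_∞ = +1.
v=17: a=17^0·(≡15), b=17^1·(≡1) mod 17; (15|17)=+1, (1|17)=+1; (−1)^{0·1·8}·(+1)^1·(+1)^0 = +1.
v=2: v_2(a)=8, v_2(b)=2; units ≡ 1, 5 (mod 8); ε·ε+αω+βω = 0·0+8·1+2·0 ≡ 0  ⇒  (a,b)_2 = +1.
v=7: a=7^1·(≡2), b=7^0·(≡3) mod 7; (2|7)=+1, (3|7)=-1; (−1)^{1·0·3}·(+1)^0·(-1)^1 = -1.
Ram(127281, -323) = {7, 11}; no ℚ_7-point on the conic.

[7, 11]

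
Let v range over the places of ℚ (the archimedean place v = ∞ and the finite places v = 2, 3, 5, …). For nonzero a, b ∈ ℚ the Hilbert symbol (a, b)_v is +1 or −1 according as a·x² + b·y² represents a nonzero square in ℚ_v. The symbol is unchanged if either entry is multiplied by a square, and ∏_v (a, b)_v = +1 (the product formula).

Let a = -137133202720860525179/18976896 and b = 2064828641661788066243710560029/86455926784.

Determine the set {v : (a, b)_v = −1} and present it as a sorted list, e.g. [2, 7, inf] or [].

(a, b) ≡ (-45719814, 595631) mod (ℚ^×)²; places V = {2, 3, 7, 11, 13, 17, 19, 23, 29, 31, 47, 53, ∞}.
(a,b)_3: α=-3, u≡2; β=0, v≡2 (mod 3); (2|3)=-1, (2|3)=-1; sign (−1)^0·-1^0·-1^-3 = -1.
(a,b)_29: α=2, u≡13; β=3, v≡28 (mod 29); (13|29)=+1, (28|29)=+1; sign (−1)^0·+1^3·+1^2 = +1.
(a,b)_31: α=0, u≡1; β=-2, v≡19 (mod 31); (1|31)=+1, (19|31)=+1; sign (−1)^0·+1^-2·+1^0 = +1.
(a,b)_17: α=-2, u≡7; β=-2, v≡2 (mod 17); (7|17)=-1, (2|17)=+1; sign (−1)^0·-1^-2·+1^-2 = +1.
(a,b)_13: α=4, u≡12; β=8, v≡1 (mod 13); (12|13)=+1, (1|13)=+1; sign (−1)^0·+1^8·+1^4 = +1.
(a,b)_7: α=7, u≡4; β=10, v≡4 (mod 7); (4|7)=+1, (4|7)=+1; sign (−1)^0·+1^10·+1^7 = +1.
(a,b)_∞: sgn(-45719814)=−, sgn(595631)=+, so +1.
(a,b)_19: α=-1, u≡11; β=-1, v≡10 (mod 19); (11|19)=+1, (10|19)=-1; sign (−1)^1·+1^-1·-1^-1 = +1.
(a,b)_11: α=2, u≡5; β=2, v≡4 (mod 11); (5|11)=+1, (4|11)=+1; sign (−1)^0·+1^2·+1^2 = +1.
(a,b)_2: α=-7, β=-14; u≡5, v≡7 (mod 8); ε(u)ε(v)=0·1, αω(v)=-7·0, βω(u)=-14·1; sum ≡ 0  ⇒  +1.
(a,b)_47: α=1, u≡38; β=1, v≡44 (mod 47); (38|47)=-1, (44|47)=-1; sign (−1)^1·-1^1·-1^1 = -1.
(a,b)_53: α=1, u≡42; β=2, v≡15 (mod 53); (42|53)=+1, (15|53)=+1; sign (−1)^0·+1^2·+1^1 = +1.
(a,b)_23: α=1, u≡8; β=1, v≡21 (mod 23); (8|23)=+1, (21|23)=-1; sign (−1)^1·+1^1·-1^1 = +1.
|Ram(-45719814, 595631)| = 2, even; anisotropic at {3, 47}.

[3, 47]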